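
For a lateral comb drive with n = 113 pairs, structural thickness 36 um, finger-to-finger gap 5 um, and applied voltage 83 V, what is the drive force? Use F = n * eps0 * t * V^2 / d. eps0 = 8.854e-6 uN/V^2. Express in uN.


Step 1: Parameters: n=113, eps0=8.854e-6 uN/V^2, t=36 um, V=83 V, d=5 um
Step 2: V^2 = 6889
Step 3: F = 113 * 8.854e-6 * 36 * 6889 / 5
F = 49.626 uN


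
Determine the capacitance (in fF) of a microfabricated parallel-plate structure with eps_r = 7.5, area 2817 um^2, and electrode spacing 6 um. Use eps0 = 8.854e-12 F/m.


Step 1: Convert area to m^2: A = 2817e-12 m^2
Step 2: Convert gap to m: d = 6e-6 m
Step 3: C = eps0 * eps_r * A / d
C = 8.854e-12 * 7.5 * 2817e-12 / 6e-6
Step 4: Convert to fF (multiply by 1e15).
C = 31.18 fF


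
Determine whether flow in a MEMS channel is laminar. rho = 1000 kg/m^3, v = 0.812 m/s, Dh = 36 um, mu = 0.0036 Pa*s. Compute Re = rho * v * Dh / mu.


Step 1: Convert Dh to meters: Dh = 36e-6 m
Step 2: Re = rho * v * Dh / mu
Re = 1000 * 0.812 * 36e-6 / 0.0036
Re = 8.12
Since Re = 8.12 is below ~2300, the flow is laminar.


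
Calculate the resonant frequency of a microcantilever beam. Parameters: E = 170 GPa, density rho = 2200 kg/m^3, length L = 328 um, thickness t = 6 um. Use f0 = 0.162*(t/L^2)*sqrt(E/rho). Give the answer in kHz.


Step 1: Convert units to SI.
t_SI = 6e-6 m, L_SI = 328e-6 m
Step 2: Calculate sqrt(E/rho).
sqrt(170e9 / 2200) = 8790.49 m/s
Step 3: Compute f0.
f0 = 0.162 * 6e-6 / (328e-6)^2 * 8790.49 = 79420.3 Hz = 79.42 kHz


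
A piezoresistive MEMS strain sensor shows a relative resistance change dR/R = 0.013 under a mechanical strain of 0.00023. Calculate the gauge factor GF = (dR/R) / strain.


Step 1: Identify values.
dR/R = 0.013, strain = 0.00023
Step 2: GF = (dR/R) / strain = 0.013 / 0.00023
GF = 56.5


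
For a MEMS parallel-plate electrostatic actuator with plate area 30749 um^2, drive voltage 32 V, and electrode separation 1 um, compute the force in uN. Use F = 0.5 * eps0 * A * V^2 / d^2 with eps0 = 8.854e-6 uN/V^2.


Step 1: Identify parameters.
eps0 = 8.854e-6 uN/V^2, A = 30749 um^2, V = 32 V, d = 1 um
Step 2: Compute V^2 = 32^2 = 1024
Step 3: Compute d^2 = 1^2 = 1
Step 4: F = 0.5 * 8.854e-6 * 30749 * 1024 / 1
F = 139.393 uN


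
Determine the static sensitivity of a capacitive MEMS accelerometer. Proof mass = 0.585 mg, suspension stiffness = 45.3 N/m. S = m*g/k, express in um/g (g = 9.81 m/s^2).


Step 1: Convert mass: m = 0.585 mg = 5.85e-07 kg
Step 2: S = m * g / k = 5.85e-07 * 9.81 / 45.3
Step 3: S = 1.27e-07 m/g
Step 4: Convert to um/g: S = 0.127 um/g


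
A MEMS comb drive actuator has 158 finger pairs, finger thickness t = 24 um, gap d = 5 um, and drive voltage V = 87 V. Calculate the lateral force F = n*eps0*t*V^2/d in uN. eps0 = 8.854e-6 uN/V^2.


Step 1: Parameters: n=158, eps0=8.854e-6 uN/V^2, t=24 um, V=87 V, d=5 um
Step 2: V^2 = 7569
Step 3: F = 158 * 8.854e-6 * 24 * 7569 / 5
F = 50.825 uN


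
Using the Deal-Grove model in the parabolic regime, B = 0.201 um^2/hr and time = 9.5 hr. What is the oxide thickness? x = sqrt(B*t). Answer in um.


Step 1: Compute B*t = 0.201 * 9.5 = 1.9095
Step 2: x = sqrt(1.9095)
x = 1.382 um


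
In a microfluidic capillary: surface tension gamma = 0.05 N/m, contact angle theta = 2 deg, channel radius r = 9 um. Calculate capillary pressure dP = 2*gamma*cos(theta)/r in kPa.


Step 1: cos(2 deg) = 0.9994
Step 2: Convert r to m: r = 9e-6 m
Step 3: dP = 2 * 0.05 * 0.9994 / 9e-6 = 11104.4 Pa
Step 4: Convert Pa to kPa (divide by 1000).
dP = 11.1 kPa


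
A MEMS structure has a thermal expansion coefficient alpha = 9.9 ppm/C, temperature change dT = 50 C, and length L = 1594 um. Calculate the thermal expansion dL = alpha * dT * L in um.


Step 1: Convert CTE: alpha = 9.9 ppm/C = 9.9e-6 /C
Step 2: dL = 9.9e-6 * 50 * 1594
dL = 0.789 um


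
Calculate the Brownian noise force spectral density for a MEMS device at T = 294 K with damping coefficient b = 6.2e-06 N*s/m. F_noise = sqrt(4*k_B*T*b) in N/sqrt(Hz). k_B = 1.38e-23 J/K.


Step 1: Compute 4 * k_B * T * b
= 4 * 1.38e-23 * 294 * 6.2e-06
= 1.0062e-25 N^2/Hz
Step 2: F_noise = sqrt(1.0062e-25)
F_noise = 3.17e-13 N/sqrt(Hz)


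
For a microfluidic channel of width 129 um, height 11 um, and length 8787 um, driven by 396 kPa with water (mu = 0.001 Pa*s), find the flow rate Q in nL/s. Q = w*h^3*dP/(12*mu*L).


Step 1: Convert all dimensions to SI (meters).
w = 129e-6 m, h = 11e-6 m, L = 8787e-6 m, dP = 396e3 Pa
Step 2: Q = w * h^3 * dP / (12 * mu * L)
Q = 129e-6 * (11e-6)^3 * 396e3 / (12 * 0.001 * 8787e-6) = 6.4482383e-10 m^3/s
Step 3: Convert Q from m^3/s to nL/s (1 m^3 = 1e12 nL, so multiply by 1e12).
Q = 644.824 nL/s


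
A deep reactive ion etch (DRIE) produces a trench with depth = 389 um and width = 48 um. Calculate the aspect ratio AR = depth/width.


Step 1: AR = depth / width
Step 2: AR = 389 / 48
AR = 8.1


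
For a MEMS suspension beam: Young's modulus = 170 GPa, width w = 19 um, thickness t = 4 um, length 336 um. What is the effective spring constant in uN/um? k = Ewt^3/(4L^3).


Step 1: Convert E to consistent units (1 GPa = 1000 uN/um^2).
E = 170 GPa = 170000 uN/um^2
Step 2: Compute t^3 = 4^3 = 64
Step 3: Compute L^3 = 336^3 = 37933056
Step 4: k = 170000 * 19 * 64 / (4 * 37933056)
k = 1.3624 uN/um


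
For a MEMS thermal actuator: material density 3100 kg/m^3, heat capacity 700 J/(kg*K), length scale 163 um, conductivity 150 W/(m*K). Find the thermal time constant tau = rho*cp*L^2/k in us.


Step 1: Convert L to m: L = 163e-6 m
Step 2: L^2 = (163e-6)^2 = 2.6569e-08 m^2
Step 3: tau = 3100 * 700 * 2.6569e-08 / 150 = 3.8436487e-04 s
Step 4: Convert to microseconds (multiply by 1e6).
tau = 384.365 us


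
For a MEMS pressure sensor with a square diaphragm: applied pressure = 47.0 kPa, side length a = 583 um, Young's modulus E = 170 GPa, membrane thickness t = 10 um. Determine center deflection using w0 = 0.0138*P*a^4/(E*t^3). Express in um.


Step 1: Convert pressure to compatible units (E is in GPa, so P in GPa).
P = 47.0 kPa = 47.0e-6 GPa
Step 2: Compute numerator: 0.0138 * P * a^4.
a^4 = 583^4 = 115524532321
numerator = 0.0138 * 47.0e-6 * 115524532321 = 7.49292e+04
Step 3: Compute denominator: E * t^3 = 170 * 10^3 = 170000
Step 4: w0 = numerator / denominator = 7.49292e+04 / 170000 = 0.4408 um


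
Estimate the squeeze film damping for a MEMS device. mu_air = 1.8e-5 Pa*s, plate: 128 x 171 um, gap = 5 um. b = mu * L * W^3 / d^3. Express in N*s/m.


Step 1: Convert to SI.
L = 128e-6 m, W = 171e-6 m, d = 5e-6 m
Step 2: W^3 = (171e-6)^3 = 5.00e-12 m^3
Step 3: d^3 = (5e-6)^3 = 1.25e-16 m^3
Step 4: b = 1.8e-5 * 128e-6 * 5.00e-12 / 1.25e-16
b = 9.22e-05 N*s/m


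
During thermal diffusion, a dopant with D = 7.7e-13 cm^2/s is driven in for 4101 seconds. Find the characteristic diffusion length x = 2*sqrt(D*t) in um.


Step 1: Compute D*t = 7.7e-13 * 4101 = 3.15777e-09 cm^2
Step 2: sqrt(D*t) = 5.6194e-05 cm
Step 3: x = 2 * 5.6194e-05 cm = 1.12388e-04 cm
Step 4: Convert to um (1 cm = 1e4 um): x = 1.124 um


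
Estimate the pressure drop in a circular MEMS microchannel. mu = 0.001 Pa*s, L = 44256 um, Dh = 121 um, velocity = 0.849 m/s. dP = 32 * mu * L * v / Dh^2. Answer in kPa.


Step 1: Convert to SI: L = 44256e-6 m, Dh = 121e-6 m
Step 2: dP = 32 * 0.001 * 44256e-6 * 0.849 / (121e-6)^2
Step 3: dP = 82121.92 Pa
Step 4: Convert to kPa: dP = 82.12 kPa


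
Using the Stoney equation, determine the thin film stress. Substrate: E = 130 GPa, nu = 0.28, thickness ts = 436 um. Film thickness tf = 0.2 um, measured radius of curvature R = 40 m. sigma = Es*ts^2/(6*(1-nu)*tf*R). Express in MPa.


Step 1: Compute numerator: Es * ts^2 = 130 * 436^2 = 24712480 (GPa*um^2)
Step 2: Compute denominator (R in um): 6*(1-nu)*tf*R = 6*0.72*0.2*40e6 = 34560000.0 (um^2)
Step 3: sigma (GPa) = 24712480 / 34560000.0 = 7.1506e-01 GPa
Step 4: Convert to MPa (x1000): sigma = 715.1 MPa


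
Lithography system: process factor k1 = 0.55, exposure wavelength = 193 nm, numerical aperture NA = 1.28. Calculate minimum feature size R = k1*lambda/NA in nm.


Step 1: Identify values: k1 = 0.55, lambda = 193 nm, NA = 1.28
Step 2: R = k1 * lambda / NA
R = 0.55 * 193 / 1.28
R = 82.9 nm


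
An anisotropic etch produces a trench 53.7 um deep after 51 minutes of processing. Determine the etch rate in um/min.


Step 1: Etch rate = depth / time
Step 2: rate = 53.7 / 51
rate = 1.053 um/min


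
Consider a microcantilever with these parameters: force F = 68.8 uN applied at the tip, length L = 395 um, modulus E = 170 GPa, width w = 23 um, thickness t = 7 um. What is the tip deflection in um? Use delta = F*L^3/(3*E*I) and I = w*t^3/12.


Step 1: Calculate the second moment of area.
I = w * t^3 / 12 = 23 * 7^3 / 12 = 657.4167 um^4
Step 2: Convert E to consistent units (1 GPa = 1000 uN/um^2).
E = 170 GPa = 170000 uN/um^2
Step 3: Calculate tip deflection.
delta = F * L^3 / (3 * E * I)
delta = 68.8 * 395^3 / (3 * 170000 * 657.4167)
delta = 12.6465 um


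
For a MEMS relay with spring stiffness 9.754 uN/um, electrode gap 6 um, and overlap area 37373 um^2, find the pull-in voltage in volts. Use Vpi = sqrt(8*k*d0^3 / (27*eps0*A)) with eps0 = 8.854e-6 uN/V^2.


Step 1: Compute numerator: 8 * k * d0^3 = 8 * 9.754 * 6^3 = 16854.912
Step 2: Compute denominator: 27 * eps0 * A = 27 * 8.854e-6 * 37373 = 8.934315
Step 3: Vpi = sqrt(16854.912 / 8.934315)
Vpi = 43.43 V


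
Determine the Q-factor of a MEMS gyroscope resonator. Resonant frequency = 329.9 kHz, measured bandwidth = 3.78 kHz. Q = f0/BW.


Step 1: Q = f0 / bandwidth
Step 2: Q = 329.9 / 3.78
Q = 87.3


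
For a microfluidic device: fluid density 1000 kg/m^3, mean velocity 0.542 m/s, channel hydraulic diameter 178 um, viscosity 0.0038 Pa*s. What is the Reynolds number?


Step 1: Convert Dh to meters: Dh = 178e-6 m
Step 2: Re = rho * v * Dh / mu
Re = 1000 * 0.542 * 178e-6 / 0.0038
Re = 25.388


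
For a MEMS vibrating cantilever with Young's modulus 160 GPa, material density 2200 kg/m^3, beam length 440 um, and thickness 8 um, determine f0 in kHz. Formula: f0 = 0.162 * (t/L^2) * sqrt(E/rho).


Step 1: Convert units to SI.
t_SI = 8e-6 m, L_SI = 440e-6 m
Step 2: Calculate sqrt(E/rho).
sqrt(160e9 / 2200) = 8528.03 m/s
Step 3: Compute f0.
f0 = 0.162 * 8e-6 / (440e-6)^2 * 8528.03 = 57088.5 Hz = 57.09 kHz


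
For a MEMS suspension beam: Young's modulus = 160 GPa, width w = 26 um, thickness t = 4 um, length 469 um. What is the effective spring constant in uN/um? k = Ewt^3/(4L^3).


Step 1: Convert E to consistent units (1 GPa = 1000 uN/um^2).
E = 160 GPa = 160000 uN/um^2
Step 2: Compute t^3 = 4^3 = 64
Step 3: Compute L^3 = 469^3 = 103161709
Step 4: k = 160000 * 26 * 64 / (4 * 103161709)
k = 0.6452 uN/um


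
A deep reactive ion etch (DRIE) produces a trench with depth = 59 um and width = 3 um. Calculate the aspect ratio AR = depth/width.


Step 1: AR = depth / width
Step 2: AR = 59 / 3
AR = 19.7


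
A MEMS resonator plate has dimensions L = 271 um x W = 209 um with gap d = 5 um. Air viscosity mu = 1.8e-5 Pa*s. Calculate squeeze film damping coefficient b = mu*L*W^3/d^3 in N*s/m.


Step 1: Convert to SI.
L = 271e-6 m, W = 209e-6 m, d = 5e-6 m
Step 2: W^3 = (209e-6)^3 = 9.13e-12 m^3
Step 3: d^3 = (5e-6)^3 = 1.25e-16 m^3
Step 4: b = 1.8e-5 * 271e-6 * 9.13e-12 / 1.25e-16
b = 3.56e-04 N*s/m


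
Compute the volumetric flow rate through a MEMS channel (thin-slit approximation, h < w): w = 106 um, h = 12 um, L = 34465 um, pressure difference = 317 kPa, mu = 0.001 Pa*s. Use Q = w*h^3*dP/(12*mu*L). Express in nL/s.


Step 1: Convert all dimensions to SI (meters).
w = 106e-6 m, h = 12e-6 m, L = 34465e-6 m, dP = 317e3 Pa
Step 2: Q = w * h^3 * dP / (12 * mu * L)
Q = 106e-6 * (12e-6)^3 * 317e3 / (12 * 0.001 * 34465e-6) = 1.4039426e-10 m^3/s
Step 3: Convert Q from m^3/s to nL/s (1 m^3 = 1e12 nL, so multiply by 1e12).
Q = 140.394 nL/s


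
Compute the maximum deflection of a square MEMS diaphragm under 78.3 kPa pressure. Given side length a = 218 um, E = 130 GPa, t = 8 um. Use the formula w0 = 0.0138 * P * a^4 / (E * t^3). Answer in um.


Step 1: Convert pressure to compatible units (E is in GPa, so P in GPa).
P = 78.3 kPa = 78.3e-6 GPa
Step 2: Compute numerator: 0.0138 * P * a^4.
a^4 = 218^4 = 2258530576
numerator = 0.0138 * 78.3e-6 * 2258530576 = 2.4404e+03
Step 3: Compute denominator: E * t^3 = 130 * 8^3 = 66560
Step 4: w0 = numerator / denominator = 2.4404e+03 / 66560 = 0.0367 um


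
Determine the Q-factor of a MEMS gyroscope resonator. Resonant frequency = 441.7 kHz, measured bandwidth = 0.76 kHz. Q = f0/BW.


Step 1: Q = f0 / bandwidth
Step 2: Q = 441.7 / 0.76
Q = 581.2


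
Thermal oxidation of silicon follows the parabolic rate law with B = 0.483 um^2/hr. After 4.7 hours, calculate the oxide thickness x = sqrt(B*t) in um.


Step 1: Compute B*t = 0.483 * 4.7 = 2.2701
Step 2: x = sqrt(2.2701)
x = 1.507 um


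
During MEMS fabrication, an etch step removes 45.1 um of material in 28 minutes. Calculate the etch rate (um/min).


Step 1: Etch rate = depth / time
Step 2: rate = 45.1 / 28
rate = 1.611 um/min


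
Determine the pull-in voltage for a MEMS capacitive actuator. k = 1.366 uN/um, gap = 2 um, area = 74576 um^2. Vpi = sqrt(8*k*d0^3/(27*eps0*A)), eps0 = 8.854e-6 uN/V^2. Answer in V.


Step 1: Compute numerator: 8 * k * d0^3 = 8 * 1.366 * 2^3 = 87.424
Step 2: Compute denominator: 27 * eps0 * A = 27 * 8.854e-6 * 74576 = 17.827989
Step 3: Vpi = sqrt(87.424 / 17.827989)
Vpi = 2.21 V


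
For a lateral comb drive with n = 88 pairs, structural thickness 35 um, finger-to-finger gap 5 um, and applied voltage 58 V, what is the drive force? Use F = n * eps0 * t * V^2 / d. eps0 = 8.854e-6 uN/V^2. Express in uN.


Step 1: Parameters: n=88, eps0=8.854e-6 uN/V^2, t=35 um, V=58 V, d=5 um
Step 2: V^2 = 3364
Step 3: F = 88 * 8.854e-6 * 35 * 3364 / 5
F = 18.347 uN


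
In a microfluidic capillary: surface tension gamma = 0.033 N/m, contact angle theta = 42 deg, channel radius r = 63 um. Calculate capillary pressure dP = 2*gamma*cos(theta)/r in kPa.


Step 1: cos(42 deg) = 0.7431
Step 2: Convert r to m: r = 63e-6 m
Step 3: dP = 2 * 0.033 * 0.7431 / 63e-6 = 778.5 Pa
Step 4: Convert Pa to kPa (divide by 1000).
dP = 0.78 kPa


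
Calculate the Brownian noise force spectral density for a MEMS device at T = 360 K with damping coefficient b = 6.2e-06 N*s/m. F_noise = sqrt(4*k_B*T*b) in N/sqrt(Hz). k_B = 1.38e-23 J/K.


Step 1: Compute 4 * k_B * T * b
= 4 * 1.38e-23 * 360 * 6.2e-06
= 1.2321e-25 N^2/Hz
Step 2: F_noise = sqrt(1.2321e-25)
F_noise = 3.51e-13 N/sqrt(Hz)


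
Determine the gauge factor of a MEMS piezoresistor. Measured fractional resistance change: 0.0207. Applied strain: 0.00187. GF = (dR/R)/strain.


Step 1: Identify values.
dR/R = 0.0207, strain = 0.00187
Step 2: GF = (dR/R) / strain = 0.0207 / 0.00187
GF = 11.1


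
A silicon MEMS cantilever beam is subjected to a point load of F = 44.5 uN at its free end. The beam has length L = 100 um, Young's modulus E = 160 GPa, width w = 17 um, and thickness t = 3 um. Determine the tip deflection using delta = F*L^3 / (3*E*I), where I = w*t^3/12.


Step 1: Calculate the second moment of area.
I = w * t^3 / 12 = 17 * 3^3 / 12 = 38.25 um^4
Step 2: Convert E to consistent units (1 GPa = 1000 uN/um^2).
E = 160 GPa = 160000 uN/um^2
Step 3: Calculate tip deflection.
delta = F * L^3 / (3 * E * I)
delta = 44.5 * 100^3 / (3 * 160000 * 38.25)
delta = 2.4237 um


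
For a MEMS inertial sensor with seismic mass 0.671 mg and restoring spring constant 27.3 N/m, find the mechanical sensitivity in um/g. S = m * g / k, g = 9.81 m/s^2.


Step 1: Convert mass: m = 0.671 mg = 6.71e-07 kg
Step 2: S = m * g / k = 6.71e-07 * 9.81 / 27.3
Step 3: S = 2.41e-07 m/g
Step 4: Convert to um/g: S = 0.241 um/g


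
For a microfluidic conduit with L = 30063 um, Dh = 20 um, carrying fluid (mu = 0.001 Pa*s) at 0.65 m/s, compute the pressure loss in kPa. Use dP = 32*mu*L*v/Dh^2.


Step 1: Convert to SI: L = 30063e-6 m, Dh = 20e-6 m
Step 2: dP = 32 * 0.001 * 30063e-6 * 0.65 / (20e-6)^2
Step 3: dP = 1563276.00 Pa
Step 4: Convert to kPa: dP = 1563.28 kPa


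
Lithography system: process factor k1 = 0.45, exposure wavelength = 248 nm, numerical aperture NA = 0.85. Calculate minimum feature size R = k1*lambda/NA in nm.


Step 1: Identify values: k1 = 0.45, lambda = 248 nm, NA = 0.85
Step 2: R = k1 * lambda / NA
R = 0.45 * 248 / 0.85
R = 131.3 nm


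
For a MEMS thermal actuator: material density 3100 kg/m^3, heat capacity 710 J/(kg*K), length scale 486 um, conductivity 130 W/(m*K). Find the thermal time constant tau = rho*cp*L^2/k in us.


Step 1: Convert L to m: L = 486e-6 m
Step 2: L^2 = (486e-6)^2 = 2.36196e-07 m^2
Step 3: tau = 3100 * 710 * 2.36196e-07 / 130 = 3.99898e-03 s
Step 4: Convert to microseconds (multiply by 1e6).
tau = 3998.98 us


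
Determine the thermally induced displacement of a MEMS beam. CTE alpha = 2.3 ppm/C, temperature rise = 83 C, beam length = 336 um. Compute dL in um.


Step 1: Convert CTE: alpha = 2.3 ppm/C = 2.3e-6 /C
Step 2: dL = 2.3e-6 * 83 * 336
dL = 0.0641 um


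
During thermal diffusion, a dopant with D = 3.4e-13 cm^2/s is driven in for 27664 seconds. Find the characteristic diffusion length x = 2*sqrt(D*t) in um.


Step 1: Compute D*t = 3.4e-13 * 27664 = 9.40576e-09 cm^2
Step 2: sqrt(D*t) = 9.6983e-05 cm
Step 3: x = 2 * 9.6983e-05 cm = 1.93966e-04 cm
Step 4: Convert to um (1 cm = 1e4 um): x = 1.94 um


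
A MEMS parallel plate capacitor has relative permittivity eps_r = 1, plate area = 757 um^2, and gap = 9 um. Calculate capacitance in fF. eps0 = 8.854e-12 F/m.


Step 1: Convert area to m^2: A = 757e-12 m^2
Step 2: Convert gap to m: d = 9e-6 m
Step 3: C = eps0 * eps_r * A / d
C = 8.854e-12 * 1 * 757e-12 / 9e-6
Step 4: Convert to fF (multiply by 1e15).
C = 0.74 fF


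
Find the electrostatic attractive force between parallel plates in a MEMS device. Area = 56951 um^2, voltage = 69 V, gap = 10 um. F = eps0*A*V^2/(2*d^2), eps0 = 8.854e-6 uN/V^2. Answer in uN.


Step 1: Identify parameters.
eps0 = 8.854e-6 uN/V^2, A = 56951 um^2, V = 69 V, d = 10 um
Step 2: Compute V^2 = 69^2 = 4761
Step 3: Compute d^2 = 10^2 = 100
Step 4: F = 0.5 * 8.854e-6 * 56951 * 4761 / 100
F = 12.004 uN


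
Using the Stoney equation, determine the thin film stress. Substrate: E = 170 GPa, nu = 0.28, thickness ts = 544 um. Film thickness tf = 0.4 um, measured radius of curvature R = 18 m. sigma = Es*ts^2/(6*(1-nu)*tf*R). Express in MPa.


Step 1: Compute numerator: Es * ts^2 = 170 * 544^2 = 50309120 (GPa*um^2)
Step 2: Compute denominator (R in um): 6*(1-nu)*tf*R = 6*0.72*0.4*18e6 = 31104000.0 (um^2)
Step 3: sigma (GPa) = 50309120 / 31104000.0 = 1.617449e+00 GPa
Step 4: Convert to MPa (x1000): sigma = 1617.4 MPa


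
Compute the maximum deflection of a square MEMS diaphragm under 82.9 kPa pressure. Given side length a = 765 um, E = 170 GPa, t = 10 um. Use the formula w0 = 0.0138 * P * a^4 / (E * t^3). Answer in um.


Step 1: Convert pressure to compatible units (E is in GPa, so P in GPa).
P = 82.9 kPa = 82.9e-6 GPa
Step 2: Compute numerator: 0.0138 * P * a^4.
a^4 = 765^4 = 342488300625
numerator = 0.0138 * 82.9e-6 * 342488300625 = 3.918135e+05
Step 3: Compute denominator: E * t^3 = 170 * 10^3 = 170000
Step 4: w0 = numerator / denominator = 3.918135e+05 / 170000 = 2.3048 um


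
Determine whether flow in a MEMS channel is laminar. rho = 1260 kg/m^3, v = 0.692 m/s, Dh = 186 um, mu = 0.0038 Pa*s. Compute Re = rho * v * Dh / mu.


Step 1: Convert Dh to meters: Dh = 186e-6 m
Step 2: Re = rho * v * Dh / mu
Re = 1260 * 0.692 * 186e-6 / 0.0038
Re = 42.678
Since Re = 42.678 is below ~2300, the flow is laminar.


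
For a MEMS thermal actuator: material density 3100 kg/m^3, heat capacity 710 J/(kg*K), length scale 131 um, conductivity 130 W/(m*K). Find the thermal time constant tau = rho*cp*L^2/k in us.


Step 1: Convert L to m: L = 131e-6 m
Step 2: L^2 = (131e-6)^2 = 1.7161e-08 m^2
Step 3: tau = 3100 * 710 * 1.7161e-08 / 130 = 2.9054893e-04 s
Step 4: Convert to microseconds (multiply by 1e6).
tau = 290.549 us


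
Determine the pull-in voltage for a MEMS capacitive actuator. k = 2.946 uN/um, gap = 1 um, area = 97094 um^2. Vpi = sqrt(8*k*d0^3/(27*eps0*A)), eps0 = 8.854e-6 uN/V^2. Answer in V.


Step 1: Compute numerator: 8 * k * d0^3 = 8 * 2.946 * 1^3 = 23.568
Step 2: Compute denominator: 27 * eps0 * A = 27 * 8.854e-6 * 97094 = 23.211097
Step 3: Vpi = sqrt(23.568 / 23.211097)
Vpi = 1.01 V


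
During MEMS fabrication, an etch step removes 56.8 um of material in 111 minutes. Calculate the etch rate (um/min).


Step 1: Etch rate = depth / time
Step 2: rate = 56.8 / 111
rate = 0.512 um/min


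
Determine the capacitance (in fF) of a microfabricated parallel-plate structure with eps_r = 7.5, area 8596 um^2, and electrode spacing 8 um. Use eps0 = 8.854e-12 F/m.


Step 1: Convert area to m^2: A = 8596e-12 m^2
Step 2: Convert gap to m: d = 8e-6 m
Step 3: C = eps0 * eps_r * A / d
C = 8.854e-12 * 7.5 * 8596e-12 / 8e-6
Step 4: Convert to fF (multiply by 1e15).
C = 71.35 fF


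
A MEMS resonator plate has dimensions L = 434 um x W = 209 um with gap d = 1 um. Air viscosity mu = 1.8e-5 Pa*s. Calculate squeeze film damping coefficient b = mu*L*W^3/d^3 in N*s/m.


Step 1: Convert to SI.
L = 434e-6 m, W = 209e-6 m, d = 1e-6 m
Step 2: W^3 = (209e-6)^3 = 9.13e-12 m^3
Step 3: d^3 = (1e-6)^3 = 1.00e-18 m^3
Step 4: b = 1.8e-5 * 434e-6 * 9.13e-12 / 1.00e-18
b = 7.13e-02 N*s/m


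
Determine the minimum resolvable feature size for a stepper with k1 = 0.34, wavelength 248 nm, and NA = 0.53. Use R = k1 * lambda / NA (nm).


Step 1: Identify values: k1 = 0.34, lambda = 248 nm, NA = 0.53
Step 2: R = k1 * lambda / NA
R = 0.34 * 248 / 0.53
R = 159.1 nm


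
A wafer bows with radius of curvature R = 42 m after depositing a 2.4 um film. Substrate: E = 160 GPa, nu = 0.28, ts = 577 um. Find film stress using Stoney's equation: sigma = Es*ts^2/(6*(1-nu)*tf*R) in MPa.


Step 1: Compute numerator: Es * ts^2 = 160 * 577^2 = 53268640 (GPa*um^2)
Step 2: Compute denominator (R in um): 6*(1-nu)*tf*R = 6*0.72*2.4*42e6 = 435456000.0 (um^2)
Step 3: sigma (GPa) = 53268640 / 435456000.0 = 1.22328e-01 GPa
Step 4: Convert to MPa (x1000): sigma = 122.3 MPa


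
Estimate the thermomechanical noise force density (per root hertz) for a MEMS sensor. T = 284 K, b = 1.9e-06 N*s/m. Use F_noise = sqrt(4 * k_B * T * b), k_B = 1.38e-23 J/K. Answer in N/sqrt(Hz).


Step 1: Compute 4 * k_B * T * b
= 4 * 1.38e-23 * 284 * 1.9e-06
= 2.9786e-26 N^2/Hz
Step 2: F_noise = sqrt(2.9786e-26)
F_noise = 1.73e-13 N/sqrt(Hz)


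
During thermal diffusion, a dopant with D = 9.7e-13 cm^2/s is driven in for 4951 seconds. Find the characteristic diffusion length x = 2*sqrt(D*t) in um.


Step 1: Compute D*t = 9.7e-13 * 4951 = 4.80247e-09 cm^2
Step 2: sqrt(D*t) = 6.92999e-05 cm
Step 3: x = 2 * 6.92999e-05 cm = 1.385998e-04 cm
Step 4: Convert to um (1 cm = 1e4 um): x = 1.386 um


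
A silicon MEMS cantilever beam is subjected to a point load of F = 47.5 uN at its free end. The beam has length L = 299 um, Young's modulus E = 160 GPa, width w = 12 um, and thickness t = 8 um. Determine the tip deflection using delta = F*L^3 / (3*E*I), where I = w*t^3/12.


Step 1: Calculate the second moment of area.
I = w * t^3 / 12 = 12 * 8^3 / 12 = 512.0 um^4
Step 2: Convert E to consistent units (1 GPa = 1000 uN/um^2).
E = 160 GPa = 160000 uN/um^2
Step 3: Calculate tip deflection.
delta = F * L^3 / (3 * E * I)
delta = 47.5 * 299^3 / (3 * 160000 * 512.0)
delta = 5.1665 um


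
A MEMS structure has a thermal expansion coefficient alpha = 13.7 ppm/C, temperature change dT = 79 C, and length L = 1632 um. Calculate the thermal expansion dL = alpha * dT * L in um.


Step 1: Convert CTE: alpha = 13.7 ppm/C = 13.7e-6 /C
Step 2: dL = 13.7e-6 * 79 * 1632
dL = 1.7663 um


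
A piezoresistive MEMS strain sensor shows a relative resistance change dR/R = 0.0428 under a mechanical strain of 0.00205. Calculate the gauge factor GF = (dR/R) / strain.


Step 1: Identify values.
dR/R = 0.0428, strain = 0.00205
Step 2: GF = (dR/R) / strain = 0.0428 / 0.00205
GF = 20.9


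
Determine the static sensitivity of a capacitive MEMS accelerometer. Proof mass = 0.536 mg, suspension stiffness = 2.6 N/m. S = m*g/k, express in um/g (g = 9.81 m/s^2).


Step 1: Convert mass: m = 0.536 mg = 5.36e-07 kg
Step 2: S = m * g / k = 5.36e-07 * 9.81 / 2.6
Step 3: S = 2.02e-06 m/g
Step 4: Convert to um/g: S = 2.022 um/g


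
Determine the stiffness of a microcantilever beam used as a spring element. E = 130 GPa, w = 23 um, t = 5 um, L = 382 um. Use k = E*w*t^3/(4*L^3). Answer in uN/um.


Step 1: Convert E to consistent units (1 GPa = 1000 uN/um^2).
E = 130 GPa = 130000 uN/um^2
Step 2: Compute t^3 = 5^3 = 125
Step 3: Compute L^3 = 382^3 = 55742968
Step 4: k = 130000 * 23 * 125 / (4 * 55742968)
k = 1.6762 uN/um


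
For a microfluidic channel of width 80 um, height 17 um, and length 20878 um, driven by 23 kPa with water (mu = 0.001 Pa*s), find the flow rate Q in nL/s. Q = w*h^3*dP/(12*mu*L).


Step 1: Convert all dimensions to SI (meters).
w = 80e-6 m, h = 17e-6 m, L = 20878e-6 m, dP = 23e3 Pa
Step 2: Q = w * h^3 * dP / (12 * mu * L)
Q = 80e-6 * (17e-6)^3 * 23e3 / (12 * 0.001 * 20878e-6) = 3.608232e-11 m^3/s
Step 3: Convert Q from m^3/s to nL/s (1 m^3 = 1e12 nL, so multiply by 1e12).
Q = 36.082 nL/s


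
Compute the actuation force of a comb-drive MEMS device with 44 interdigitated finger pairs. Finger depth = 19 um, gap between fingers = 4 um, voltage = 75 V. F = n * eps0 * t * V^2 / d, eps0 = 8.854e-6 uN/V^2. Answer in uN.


Step 1: Parameters: n=44, eps0=8.854e-6 uN/V^2, t=19 um, V=75 V, d=4 um
Step 2: V^2 = 5625
Step 3: F = 44 * 8.854e-6 * 19 * 5625 / 4
F = 10.409 uN


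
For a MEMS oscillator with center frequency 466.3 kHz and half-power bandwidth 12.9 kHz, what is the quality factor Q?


Step 1: Q = f0 / bandwidth
Step 2: Q = 466.3 / 12.9
Q = 36.1


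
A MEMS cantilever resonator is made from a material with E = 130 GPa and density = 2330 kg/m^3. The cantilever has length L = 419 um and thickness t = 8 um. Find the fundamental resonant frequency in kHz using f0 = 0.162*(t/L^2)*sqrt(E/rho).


Step 1: Convert units to SI.
t_SI = 8e-6 m, L_SI = 419e-6 m
Step 2: Calculate sqrt(E/rho).
sqrt(130e9 / 2330) = 7469.54 m/s
Step 3: Compute f0.
f0 = 0.162 * 8e-6 / (419e-6)^2 * 7469.54 = 55140.5 Hz = 55.14 kHz


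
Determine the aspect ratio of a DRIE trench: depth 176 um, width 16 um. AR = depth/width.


Step 1: AR = depth / width
Step 2: AR = 176 / 16
AR = 11.0


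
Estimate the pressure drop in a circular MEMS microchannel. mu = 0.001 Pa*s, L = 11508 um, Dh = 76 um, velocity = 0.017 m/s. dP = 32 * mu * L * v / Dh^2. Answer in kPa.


Step 1: Convert to SI: L = 11508e-6 m, Dh = 76e-6 m
Step 2: dP = 32 * 0.001 * 11508e-6 * 0.017 / (76e-6)^2
Step 3: dP = 1083.86 Pa
Step 4: Convert to kPa: dP = 1.08 kPa


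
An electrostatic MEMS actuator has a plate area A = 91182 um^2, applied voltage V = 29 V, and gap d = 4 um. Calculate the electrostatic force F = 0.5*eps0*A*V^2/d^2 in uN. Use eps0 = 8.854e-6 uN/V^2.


Step 1: Identify parameters.
eps0 = 8.854e-6 uN/V^2, A = 91182 um^2, V = 29 V, d = 4 um
Step 2: Compute V^2 = 29^2 = 841
Step 3: Compute d^2 = 4^2 = 16
Step 4: F = 0.5 * 8.854e-6 * 91182 * 841 / 16
F = 21.218 uN


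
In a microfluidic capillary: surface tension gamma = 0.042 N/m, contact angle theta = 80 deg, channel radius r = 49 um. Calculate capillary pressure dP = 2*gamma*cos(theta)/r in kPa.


Step 1: cos(80 deg) = 0.1736
Step 2: Convert r to m: r = 49e-6 m
Step 3: dP = 2 * 0.042 * 0.1736 / 49e-6 = 297.6 Pa
Step 4: Convert Pa to kPa (divide by 1000).
dP = 0.3 kPa


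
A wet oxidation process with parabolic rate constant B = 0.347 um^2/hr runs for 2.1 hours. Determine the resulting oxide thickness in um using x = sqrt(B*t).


Step 1: Compute B*t = 0.347 * 2.1 = 0.7287
Step 2: x = sqrt(0.7287)
x = 0.854 um


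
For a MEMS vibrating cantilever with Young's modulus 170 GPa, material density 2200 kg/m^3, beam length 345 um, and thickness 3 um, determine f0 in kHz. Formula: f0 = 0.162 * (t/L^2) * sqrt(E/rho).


Step 1: Convert units to SI.
t_SI = 3e-6 m, L_SI = 345e-6 m
Step 2: Calculate sqrt(E/rho).
sqrt(170e9 / 2200) = 8790.49 m/s
Step 3: Compute f0.
f0 = 0.162 * 3e-6 / (345e-6)^2 * 8790.49 = 35893.1 Hz = 35.89 kHz


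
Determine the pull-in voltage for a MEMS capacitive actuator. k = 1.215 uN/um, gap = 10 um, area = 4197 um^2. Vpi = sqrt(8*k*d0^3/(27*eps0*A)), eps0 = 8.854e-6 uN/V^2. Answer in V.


Step 1: Compute numerator: 8 * k * d0^3 = 8 * 1.215 * 10^3 = 9720.0
Step 2: Compute denominator: 27 * eps0 * A = 27 * 8.854e-6 * 4197 = 1.003326
Step 3: Vpi = sqrt(9720.0 / 1.003326)
Vpi = 98.43 V


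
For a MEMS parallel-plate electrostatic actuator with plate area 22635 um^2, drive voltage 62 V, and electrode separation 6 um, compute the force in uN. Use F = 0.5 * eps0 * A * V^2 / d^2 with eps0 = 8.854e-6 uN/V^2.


Step 1: Identify parameters.
eps0 = 8.854e-6 uN/V^2, A = 22635 um^2, V = 62 V, d = 6 um
Step 2: Compute V^2 = 62^2 = 3844
Step 3: Compute d^2 = 6^2 = 36
Step 4: F = 0.5 * 8.854e-6 * 22635 * 3844 / 36
F = 10.7 uN


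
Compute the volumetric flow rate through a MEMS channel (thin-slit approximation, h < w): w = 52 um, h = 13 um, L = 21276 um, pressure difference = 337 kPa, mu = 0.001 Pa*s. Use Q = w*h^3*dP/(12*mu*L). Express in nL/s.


Step 1: Convert all dimensions to SI (meters).
w = 52e-6 m, h = 13e-6 m, L = 21276e-6 m, dP = 337e3 Pa
Step 2: Q = w * h^3 * dP / (12 * mu * L)
Q = 52e-6 * (13e-6)^3 * 337e3 / (12 * 0.001 * 21276e-6) = 1.5079678e-10 m^3/s
Step 3: Convert Q from m^3/s to nL/s (1 m^3 = 1e12 nL, so multiply by 1e12).
Q = 150.797 nL/s


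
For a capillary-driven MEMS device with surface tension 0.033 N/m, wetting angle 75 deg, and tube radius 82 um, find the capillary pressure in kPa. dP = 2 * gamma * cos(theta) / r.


Step 1: cos(75 deg) = 0.2588
Step 2: Convert r to m: r = 82e-6 m
Step 3: dP = 2 * 0.033 * 0.2588 / 82e-6 = 208.3 Pa
Step 4: Convert Pa to kPa (divide by 1000).
dP = 0.21 kPa


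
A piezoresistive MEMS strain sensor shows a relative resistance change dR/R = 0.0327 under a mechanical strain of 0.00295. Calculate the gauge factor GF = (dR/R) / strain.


Step 1: Identify values.
dR/R = 0.0327, strain = 0.00295
Step 2: GF = (dR/R) / strain = 0.0327 / 0.00295
GF = 11.1


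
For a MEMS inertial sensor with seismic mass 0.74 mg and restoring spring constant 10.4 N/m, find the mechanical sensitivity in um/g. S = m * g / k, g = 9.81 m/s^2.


Step 1: Convert mass: m = 0.74 mg = 7.40e-07 kg
Step 2: S = m * g / k = 7.40e-07 * 9.81 / 10.4
Step 3: S = 6.98e-07 m/g
Step 4: Convert to um/g: S = 0.698 um/g


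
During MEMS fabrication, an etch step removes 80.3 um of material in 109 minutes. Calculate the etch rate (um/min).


Step 1: Etch rate = depth / time
Step 2: rate = 80.3 / 109
rate = 0.737 um/min


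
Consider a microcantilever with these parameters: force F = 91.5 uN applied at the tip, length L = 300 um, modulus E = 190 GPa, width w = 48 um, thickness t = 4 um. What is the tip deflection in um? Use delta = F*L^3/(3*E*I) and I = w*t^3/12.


Step 1: Calculate the second moment of area.
I = w * t^3 / 12 = 48 * 4^3 / 12 = 256.0 um^4
Step 2: Convert E to consistent units (1 GPa = 1000 uN/um^2).
E = 190 GPa = 190000 uN/um^2
Step 3: Calculate tip deflection.
delta = F * L^3 / (3 * E * I)
delta = 91.5 * 300^3 / (3 * 190000 * 256.0)
delta = 16.9305 um


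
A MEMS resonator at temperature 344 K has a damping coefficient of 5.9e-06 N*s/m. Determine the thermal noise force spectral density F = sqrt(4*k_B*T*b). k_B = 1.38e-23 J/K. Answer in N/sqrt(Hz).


Step 1: Compute 4 * k_B * T * b
= 4 * 1.38e-23 * 344 * 5.9e-06
= 1.1203e-25 N^2/Hz
Step 2: F_noise = sqrt(1.1203e-25)
F_noise = 3.35e-13 N/sqrt(Hz)


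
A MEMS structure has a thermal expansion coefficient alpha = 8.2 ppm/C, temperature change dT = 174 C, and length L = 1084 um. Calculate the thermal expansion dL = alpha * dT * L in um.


Step 1: Convert CTE: alpha = 8.2 ppm/C = 8.2e-6 /C
Step 2: dL = 8.2e-6 * 174 * 1084
dL = 1.5467 um


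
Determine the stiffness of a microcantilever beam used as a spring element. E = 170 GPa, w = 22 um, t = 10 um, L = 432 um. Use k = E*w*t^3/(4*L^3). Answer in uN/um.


Step 1: Convert E to consistent units (1 GPa = 1000 uN/um^2).
E = 170 GPa = 170000 uN/um^2
Step 2: Compute t^3 = 10^3 = 1000
Step 3: Compute L^3 = 432^3 = 80621568
Step 4: k = 170000 * 22 * 1000 / (4 * 80621568)
k = 11.5974 uN/um


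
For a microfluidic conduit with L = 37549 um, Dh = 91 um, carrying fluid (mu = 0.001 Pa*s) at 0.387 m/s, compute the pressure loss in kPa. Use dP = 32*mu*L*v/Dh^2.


Step 1: Convert to SI: L = 37549e-6 m, Dh = 91e-6 m
Step 2: dP = 32 * 0.001 * 37549e-6 * 0.387 / (91e-6)^2
Step 3: dP = 56153.46 Pa
Step 4: Convert to kPa: dP = 56.15 kPa


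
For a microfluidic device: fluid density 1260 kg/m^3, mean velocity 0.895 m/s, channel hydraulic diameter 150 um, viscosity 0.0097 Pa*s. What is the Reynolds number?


Step 1: Convert Dh to meters: Dh = 150e-6 m
Step 2: Re = rho * v * Dh / mu
Re = 1260 * 0.895 * 150e-6 / 0.0097
Re = 17.439


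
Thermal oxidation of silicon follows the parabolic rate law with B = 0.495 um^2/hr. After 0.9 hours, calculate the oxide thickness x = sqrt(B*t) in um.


Step 1: Compute B*t = 0.495 * 0.9 = 0.4455
Step 2: x = sqrt(0.4455)
x = 0.667 um


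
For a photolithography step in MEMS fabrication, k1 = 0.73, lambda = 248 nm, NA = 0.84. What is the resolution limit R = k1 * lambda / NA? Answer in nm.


Step 1: Identify values: k1 = 0.73, lambda = 248 nm, NA = 0.84
Step 2: R = k1 * lambda / NA
R = 0.73 * 248 / 0.84
R = 215.5 nm


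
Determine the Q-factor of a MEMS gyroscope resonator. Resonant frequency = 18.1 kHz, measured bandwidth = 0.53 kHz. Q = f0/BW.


Step 1: Q = f0 / bandwidth
Step 2: Q = 18.1 / 0.53
Q = 34.2


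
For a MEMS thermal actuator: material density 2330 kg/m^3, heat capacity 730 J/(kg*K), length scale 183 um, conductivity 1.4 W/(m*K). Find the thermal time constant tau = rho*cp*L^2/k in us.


Step 1: Convert L to m: L = 183e-6 m
Step 2: L^2 = (183e-6)^2 = 3.3489e-08 m^2
Step 3: tau = 2330 * 730 * 3.3489e-08 / 1.4 = 4.068674293e-02 s
Step 4: Convert to microseconds (multiply by 1e6).
tau = 40686.743 us


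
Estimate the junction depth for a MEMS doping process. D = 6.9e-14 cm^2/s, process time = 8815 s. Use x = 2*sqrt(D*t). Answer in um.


Step 1: Compute D*t = 6.9e-14 * 8815 = 6.08235e-10 cm^2
Step 2: sqrt(D*t) = 2.4662e-05 cm
Step 3: x = 2 * 2.4662e-05 cm = 4.9324e-05 cm
Step 4: Convert to um (1 cm = 1e4 um): x = 0.493 um


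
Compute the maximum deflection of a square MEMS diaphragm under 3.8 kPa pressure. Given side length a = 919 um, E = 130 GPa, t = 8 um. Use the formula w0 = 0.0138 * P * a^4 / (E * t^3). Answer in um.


Step 1: Convert pressure to compatible units (E is in GPa, so P in GPa).
P = 3.8 kPa = 3.8e-6 GPa
Step 2: Compute numerator: 0.0138 * P * a^4.
a^4 = 919^4 = 713283282721
numerator = 0.0138 * 3.8e-6 * 713283282721 = 3.7405e+04
Step 3: Compute denominator: E * t^3 = 130 * 8^3 = 66560
Step 4: w0 = numerator / denominator = 3.7405e+04 / 66560 = 0.562 um


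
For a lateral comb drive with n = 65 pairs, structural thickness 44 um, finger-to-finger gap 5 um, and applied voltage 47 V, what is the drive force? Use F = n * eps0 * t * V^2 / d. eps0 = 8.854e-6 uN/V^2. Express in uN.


Step 1: Parameters: n=65, eps0=8.854e-6 uN/V^2, t=44 um, V=47 V, d=5 um
Step 2: V^2 = 2209
Step 3: F = 65 * 8.854e-6 * 44 * 2209 / 5
F = 11.187 uN


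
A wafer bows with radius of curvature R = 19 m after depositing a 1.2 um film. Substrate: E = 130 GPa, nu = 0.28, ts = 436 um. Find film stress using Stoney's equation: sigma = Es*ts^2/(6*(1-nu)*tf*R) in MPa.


Step 1: Compute numerator: Es * ts^2 = 130 * 436^2 = 24712480 (GPa*um^2)
Step 2: Compute denominator (R in um): 6*(1-nu)*tf*R = 6*0.72*1.2*19e6 = 98496000.0 (um^2)
Step 3: sigma (GPa) = 24712480 / 98496000.0 = 2.50898e-01 GPa
Step 4: Convert to MPa (x1000): sigma = 250.9 MPa


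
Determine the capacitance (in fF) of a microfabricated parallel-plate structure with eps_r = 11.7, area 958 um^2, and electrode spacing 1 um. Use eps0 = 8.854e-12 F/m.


Step 1: Convert area to m^2: A = 958e-12 m^2
Step 2: Convert gap to m: d = 1e-6 m
Step 3: C = eps0 * eps_r * A / d
C = 8.854e-12 * 11.7 * 958e-12 / 1e-6
Step 4: Convert to fF (multiply by 1e15).
C = 99.24 fF


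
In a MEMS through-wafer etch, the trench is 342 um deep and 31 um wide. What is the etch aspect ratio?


Step 1: AR = depth / width
Step 2: AR = 342 / 31
AR = 11.0


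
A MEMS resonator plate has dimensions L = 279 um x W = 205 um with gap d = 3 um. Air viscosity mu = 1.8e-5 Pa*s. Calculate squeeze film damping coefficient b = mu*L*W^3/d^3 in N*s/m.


Step 1: Convert to SI.
L = 279e-6 m, W = 205e-6 m, d = 3e-6 m
Step 2: W^3 = (205e-6)^3 = 8.62e-12 m^3
Step 3: d^3 = (3e-6)^3 = 2.70e-17 m^3
Step 4: b = 1.8e-5 * 279e-6 * 8.62e-12 / 2.70e-17
b = 1.60e-03 N*s/m


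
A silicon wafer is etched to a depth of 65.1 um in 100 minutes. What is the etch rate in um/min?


Step 1: Etch rate = depth / time
Step 2: rate = 65.1 / 100
rate = 0.651 um/min


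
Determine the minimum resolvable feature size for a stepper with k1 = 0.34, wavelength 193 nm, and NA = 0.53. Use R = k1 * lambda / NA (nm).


Step 1: Identify values: k1 = 0.34, lambda = 193 nm, NA = 0.53
Step 2: R = k1 * lambda / NA
R = 0.34 * 193 / 0.53
R = 123.8 nm


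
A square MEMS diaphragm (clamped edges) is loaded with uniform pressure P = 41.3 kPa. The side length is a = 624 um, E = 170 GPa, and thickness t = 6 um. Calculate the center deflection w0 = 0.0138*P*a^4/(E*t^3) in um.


Step 1: Convert pressure to compatible units (E is in GPa, so P in GPa).
P = 41.3 kPa = 41.3e-6 GPa
Step 2: Compute numerator: 0.0138 * P * a^4.
a^4 = 624^4 = 151613669376
numerator = 0.0138 * 41.3e-6 * 151613669376 = 8.641069e+04
Step 3: Compute denominator: E * t^3 = 170 * 6^3 = 36720
Step 4: w0 = numerator / denominator = 8.641069e+04 / 36720 = 2.3532 um


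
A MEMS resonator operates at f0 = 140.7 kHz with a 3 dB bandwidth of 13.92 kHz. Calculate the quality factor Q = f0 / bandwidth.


Step 1: Q = f0 / bandwidth
Step 2: Q = 140.7 / 13.92
Q = 10.1


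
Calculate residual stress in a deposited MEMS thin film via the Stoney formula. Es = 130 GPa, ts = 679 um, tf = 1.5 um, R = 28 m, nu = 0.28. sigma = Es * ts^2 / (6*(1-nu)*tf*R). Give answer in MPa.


Step 1: Compute numerator: Es * ts^2 = 130 * 679^2 = 59935330 (GPa*um^2)
Step 2: Compute denominator (R in um): 6*(1-nu)*tf*R = 6*0.72*1.5*28e6 = 181440000.0 (um^2)
Step 3: sigma (GPa) = 59935330 / 181440000.0 = 3.30331e-01 GPa
Step 4: Convert to MPa (x1000): sigma = 330.3 MPa


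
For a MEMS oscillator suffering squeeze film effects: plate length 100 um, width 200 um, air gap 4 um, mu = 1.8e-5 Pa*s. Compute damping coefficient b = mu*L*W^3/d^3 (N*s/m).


Step 1: Convert to SI.
L = 100e-6 m, W = 200e-6 m, d = 4e-6 m
Step 2: W^3 = (200e-6)^3 = 8.00e-12 m^3
Step 3: d^3 = (4e-6)^3 = 6.40e-17 m^3
Step 4: b = 1.8e-5 * 100e-6 * 8.00e-12 / 6.40e-17
b = 2.25e-04 N*s/m


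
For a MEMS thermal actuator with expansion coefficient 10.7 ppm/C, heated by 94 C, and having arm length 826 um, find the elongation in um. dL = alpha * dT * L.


Step 1: Convert CTE: alpha = 10.7 ppm/C = 10.7e-6 /C
Step 2: dL = 10.7e-6 * 94 * 826
dL = 0.8308 um


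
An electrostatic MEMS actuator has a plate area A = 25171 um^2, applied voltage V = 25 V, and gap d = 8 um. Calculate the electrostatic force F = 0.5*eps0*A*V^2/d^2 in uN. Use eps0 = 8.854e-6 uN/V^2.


Step 1: Identify parameters.
eps0 = 8.854e-6 uN/V^2, A = 25171 um^2, V = 25 V, d = 8 um
Step 2: Compute V^2 = 25^2 = 625
Step 3: Compute d^2 = 8^2 = 64
Step 4: F = 0.5 * 8.854e-6 * 25171 * 625 / 64
F = 1.088 uN
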